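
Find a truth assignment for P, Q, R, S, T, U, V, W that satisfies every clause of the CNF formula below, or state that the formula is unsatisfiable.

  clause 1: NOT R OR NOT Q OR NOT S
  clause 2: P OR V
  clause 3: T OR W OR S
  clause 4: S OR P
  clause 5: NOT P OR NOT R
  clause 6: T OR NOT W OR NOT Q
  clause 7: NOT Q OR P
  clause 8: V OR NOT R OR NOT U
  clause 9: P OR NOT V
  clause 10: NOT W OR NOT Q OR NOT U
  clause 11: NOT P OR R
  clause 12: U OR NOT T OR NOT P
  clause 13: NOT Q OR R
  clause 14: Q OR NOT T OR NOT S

UNSATISFIABLE

Case P = true:
From the singleton clause (NOT R), R = false.
But (R) is also a unit clause — contradiction.
That branch fails; take P = false instead.
From the singleton clause (V), V = true.
But (NOT V) is also a unit clause — contradiction.
Neither P = true nor P = false works.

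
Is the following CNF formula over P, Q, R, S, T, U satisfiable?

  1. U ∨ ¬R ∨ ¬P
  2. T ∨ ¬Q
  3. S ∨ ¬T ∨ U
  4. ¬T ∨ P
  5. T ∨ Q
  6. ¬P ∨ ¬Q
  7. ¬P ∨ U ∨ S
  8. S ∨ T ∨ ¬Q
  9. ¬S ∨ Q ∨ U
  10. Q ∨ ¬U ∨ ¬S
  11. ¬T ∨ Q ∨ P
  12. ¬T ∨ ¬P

Branch on T: set T = True.
From the singleton clause (P), P = True.
Now (¬P) is unsatisfied and unit — conflict.
That branch fails; take T = False instead.
From the singleton clause (¬Q), Q = False.
Now (Q) is unsatisfied and unit — conflict.
Both values of T lead to a conflict.
No assignment satisfies every clause.

No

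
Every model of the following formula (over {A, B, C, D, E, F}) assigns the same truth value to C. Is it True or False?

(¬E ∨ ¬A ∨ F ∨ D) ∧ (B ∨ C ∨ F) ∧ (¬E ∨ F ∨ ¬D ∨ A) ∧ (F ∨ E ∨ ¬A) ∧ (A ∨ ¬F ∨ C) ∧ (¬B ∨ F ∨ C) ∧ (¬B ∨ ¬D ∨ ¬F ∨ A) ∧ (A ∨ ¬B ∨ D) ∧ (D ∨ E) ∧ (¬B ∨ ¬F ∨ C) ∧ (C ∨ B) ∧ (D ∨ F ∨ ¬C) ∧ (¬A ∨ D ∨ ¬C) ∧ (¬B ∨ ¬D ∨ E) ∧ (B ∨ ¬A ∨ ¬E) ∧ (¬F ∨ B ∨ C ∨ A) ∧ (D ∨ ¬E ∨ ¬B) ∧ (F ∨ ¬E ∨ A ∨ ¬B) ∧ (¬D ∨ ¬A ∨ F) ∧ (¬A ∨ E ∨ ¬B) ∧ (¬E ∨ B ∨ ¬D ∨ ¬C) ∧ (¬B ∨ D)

Suppose C = False.
From the singleton clause (B), B = True.
From the singleton clause (F), F = True.
But (¬F) is also a unit clause — contradiction.
So every satisfying assignment has C = True.

True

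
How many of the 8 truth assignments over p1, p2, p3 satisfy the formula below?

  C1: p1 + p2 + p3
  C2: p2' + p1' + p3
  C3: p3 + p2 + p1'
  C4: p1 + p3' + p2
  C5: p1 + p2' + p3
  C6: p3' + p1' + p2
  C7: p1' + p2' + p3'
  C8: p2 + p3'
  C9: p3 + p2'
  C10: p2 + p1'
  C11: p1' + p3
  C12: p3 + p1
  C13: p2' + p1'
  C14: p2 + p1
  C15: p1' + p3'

There are 2^3 = 8 truth assignments over (p1, p2, p3).
Split on p2. With p2 = 1, the clauses containing p2 are satisfied and p2' drops from the rest; 1 of the 2^2 = 4 assignments to the other variables satisfy what remains.
With p2 = 0, by the same count on the reduced clause set, 0 assignments work.
(One model: p1=F, p2=T, p3=T.)
Total: 1 + 0 = 1.

1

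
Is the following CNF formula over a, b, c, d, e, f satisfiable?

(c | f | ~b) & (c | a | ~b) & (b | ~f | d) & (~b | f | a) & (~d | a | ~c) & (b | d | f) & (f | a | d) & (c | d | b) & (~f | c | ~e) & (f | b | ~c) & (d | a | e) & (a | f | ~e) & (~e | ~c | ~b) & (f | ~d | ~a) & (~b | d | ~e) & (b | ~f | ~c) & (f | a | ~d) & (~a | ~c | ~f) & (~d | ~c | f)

Yes

Case c = 0:
Case f = 1:
The clause (~e) is unit, so e = 0.
Case a = 1:
Case b = 0:
The clause (d) is unit, so d = 1.
This assignment satisfies each clause.
A satisfying assignment: a ↦ 1; b ↦ 0; c ↦ 0; d ↦ 1; e ↦ 0; f ↦ 1.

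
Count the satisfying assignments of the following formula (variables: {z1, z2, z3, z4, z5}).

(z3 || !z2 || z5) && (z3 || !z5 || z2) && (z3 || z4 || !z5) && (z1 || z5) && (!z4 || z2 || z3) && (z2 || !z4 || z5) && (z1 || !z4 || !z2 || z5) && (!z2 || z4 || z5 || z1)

14

There are 2^5 = 32 truth assignments over (z1, z2, z3, z4, z5).
Split on z4. With z4 = true, the clauses containing z4 are satisfied and !z4 drops from the rest; 7 of the 2^4 = 16 assignments to the other variables satisfy what remains.
With z4 = false, by the same count on the reduced clause set, 7 assignments work.
(One model: z1=F, z2=F, z3=T, z4=F, z5=T.)
Total: 7 + 7 = 14.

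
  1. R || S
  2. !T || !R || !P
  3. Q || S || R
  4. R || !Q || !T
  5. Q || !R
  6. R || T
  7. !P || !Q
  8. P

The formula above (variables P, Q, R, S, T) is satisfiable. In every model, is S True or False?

True

Suppose S = false.
(R) alone gives R = true.
(Q) alone gives Q = true.
(!P) alone gives P = false.
Now (P) is unsatisfied and unit — conflict.
So every satisfying assignment has S = True.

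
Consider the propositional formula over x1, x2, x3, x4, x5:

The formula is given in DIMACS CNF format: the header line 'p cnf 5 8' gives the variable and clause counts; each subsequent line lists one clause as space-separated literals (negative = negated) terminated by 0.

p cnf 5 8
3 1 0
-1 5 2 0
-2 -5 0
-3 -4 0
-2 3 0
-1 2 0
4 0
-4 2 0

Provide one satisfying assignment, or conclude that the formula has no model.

UNSATISFIABLE

Unit clause (x4) forces x4 = True.
Unit clause (¬x3) forces x3 = False.
Unit clause (x1) forces x1 = True.
Unit clause (¬x2) forces x2 = False.
That conflicts with the unit clause (x2).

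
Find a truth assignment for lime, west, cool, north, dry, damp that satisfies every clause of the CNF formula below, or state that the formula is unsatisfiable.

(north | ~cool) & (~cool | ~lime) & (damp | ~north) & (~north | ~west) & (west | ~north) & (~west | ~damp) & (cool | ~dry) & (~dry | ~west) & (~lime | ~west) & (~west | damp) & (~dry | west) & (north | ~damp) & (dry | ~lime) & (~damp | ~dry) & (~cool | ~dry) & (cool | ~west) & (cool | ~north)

Suppose north = 0.
From the singleton clause (~cool), cool = 0.
From the singleton clause (~dry), dry = 0.
From the singleton clause (~damp), damp = 0.
From the singleton clause (~west), west = 0.
From the singleton clause (~lime), lime = 0.
Every clause now holds.

lime=0,  west=0,  cool=0,  north=0,  dry=0,  damp=0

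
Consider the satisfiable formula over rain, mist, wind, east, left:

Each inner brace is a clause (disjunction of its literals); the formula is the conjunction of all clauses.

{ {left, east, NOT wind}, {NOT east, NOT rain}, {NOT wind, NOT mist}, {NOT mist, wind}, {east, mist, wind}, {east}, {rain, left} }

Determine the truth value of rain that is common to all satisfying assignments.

False

Suppose rain = true.
(NOT east) alone gives east = false.
Now (east) is unsatisfied and unit — conflict.
So every satisfying assignment has rain = False.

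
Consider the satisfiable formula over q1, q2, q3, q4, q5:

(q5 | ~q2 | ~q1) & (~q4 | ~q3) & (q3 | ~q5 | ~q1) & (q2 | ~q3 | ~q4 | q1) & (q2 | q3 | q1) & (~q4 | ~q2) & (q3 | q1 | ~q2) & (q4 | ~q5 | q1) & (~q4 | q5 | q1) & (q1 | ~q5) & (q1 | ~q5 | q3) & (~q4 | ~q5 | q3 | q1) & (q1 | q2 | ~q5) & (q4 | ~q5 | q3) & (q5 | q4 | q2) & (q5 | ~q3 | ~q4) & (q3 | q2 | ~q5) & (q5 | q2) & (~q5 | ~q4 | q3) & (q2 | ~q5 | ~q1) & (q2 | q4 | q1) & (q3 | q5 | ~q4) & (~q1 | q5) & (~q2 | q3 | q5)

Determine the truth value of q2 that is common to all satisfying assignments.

True

Suppose q2 = 0.
Unit clause (q5) forces q5 = 1.
Unit clause (q1) forces q1 = 1.
But (~q1) is also a unit clause — contradiction.
So every satisfying assignment has q2 = True.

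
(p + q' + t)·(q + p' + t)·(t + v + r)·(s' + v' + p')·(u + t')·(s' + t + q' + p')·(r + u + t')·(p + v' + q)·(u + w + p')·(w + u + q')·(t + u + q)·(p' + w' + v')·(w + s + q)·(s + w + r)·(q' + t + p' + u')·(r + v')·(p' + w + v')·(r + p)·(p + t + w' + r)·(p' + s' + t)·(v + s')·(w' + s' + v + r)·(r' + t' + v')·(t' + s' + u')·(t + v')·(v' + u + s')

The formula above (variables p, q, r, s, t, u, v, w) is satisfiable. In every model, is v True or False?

False

Suppose v = 1.
Unit clause (r) forces r = 1.
Unit clause (t') forces t = 0.
Now (t) is unsatisfied and unit — conflict.
So every satisfying assignment has v = False.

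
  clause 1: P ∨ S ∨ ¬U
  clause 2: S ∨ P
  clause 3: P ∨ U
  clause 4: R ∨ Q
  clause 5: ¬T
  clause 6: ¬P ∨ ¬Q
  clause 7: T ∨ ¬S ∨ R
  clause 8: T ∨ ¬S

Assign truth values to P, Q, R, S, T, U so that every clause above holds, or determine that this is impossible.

P ↦ True,  Q ↦ False,  R ↦ True,  S ↦ False,  T ↦ False,  U ↦ False

The clause (¬T) is unit, so T = False.
The clause (¬S) is unit, so S = False.
The clause (P) is unit, so P = True.
The clause (¬Q) is unit, so Q = False.
The clause (R) is unit, so R = True.
All clauses hold; U can take either value.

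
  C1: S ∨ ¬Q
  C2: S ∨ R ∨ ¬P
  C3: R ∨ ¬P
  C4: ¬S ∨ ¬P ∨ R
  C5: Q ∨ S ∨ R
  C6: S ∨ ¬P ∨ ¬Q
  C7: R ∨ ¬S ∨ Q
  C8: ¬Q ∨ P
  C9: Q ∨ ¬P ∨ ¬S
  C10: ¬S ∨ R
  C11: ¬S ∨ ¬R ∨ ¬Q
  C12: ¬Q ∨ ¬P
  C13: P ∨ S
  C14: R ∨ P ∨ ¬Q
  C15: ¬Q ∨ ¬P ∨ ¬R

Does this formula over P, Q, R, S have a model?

Yes, satisfiable

Branch on S: set S = True.
From the singleton clause (R), R = True.
From the singleton clause (¬Q), Q = False.
From the singleton clause (¬P), P = False.
This assignment satisfies each clause.
A satisfying assignment: P ↦ False,  Q ↦ False,  R ↦ True,  S ↦ True.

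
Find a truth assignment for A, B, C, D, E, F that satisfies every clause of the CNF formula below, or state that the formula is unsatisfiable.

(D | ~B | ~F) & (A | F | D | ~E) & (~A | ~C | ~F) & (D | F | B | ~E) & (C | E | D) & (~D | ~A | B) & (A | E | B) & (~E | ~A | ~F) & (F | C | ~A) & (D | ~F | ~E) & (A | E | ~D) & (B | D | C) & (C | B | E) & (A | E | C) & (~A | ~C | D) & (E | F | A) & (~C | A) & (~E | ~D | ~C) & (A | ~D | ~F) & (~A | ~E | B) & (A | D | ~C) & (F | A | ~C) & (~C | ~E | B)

A ↦ 0, B ↦ 1, C ↦ 0, D ↦ 1, E ↦ 1, F ↦ 0

Case C = 0:
Case E = 1:
Case A = 0:
Case F = 0:
From the singleton clause (D), D = 1.
No clause remains; B is free.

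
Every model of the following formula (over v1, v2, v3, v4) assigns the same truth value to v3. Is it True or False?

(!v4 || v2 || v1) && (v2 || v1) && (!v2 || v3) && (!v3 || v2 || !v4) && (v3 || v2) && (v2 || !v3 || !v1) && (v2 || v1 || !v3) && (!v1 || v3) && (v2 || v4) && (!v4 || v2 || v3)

Suppose v3 = false.
From the singleton clause (!v2), v2 = false.
That conflicts with the unit clause (v2).
So every satisfying assignment has v3 = True.

True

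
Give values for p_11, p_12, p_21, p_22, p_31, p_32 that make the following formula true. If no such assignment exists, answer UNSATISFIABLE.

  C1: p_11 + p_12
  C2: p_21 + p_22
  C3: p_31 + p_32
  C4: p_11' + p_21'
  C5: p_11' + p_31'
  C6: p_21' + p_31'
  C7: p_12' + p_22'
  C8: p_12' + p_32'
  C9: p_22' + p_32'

UNSATISFIABLE

Case p_11 = 1:
From the singleton clause (p_21'), p_21 = 0.
From the singleton clause (p_22), p_22 = 1.
From the singleton clause (p_31'), p_31 = 0.
From the singleton clause (p_32), p_32 = 1.
Now (p_32') is unsatisfied and unit — conflict.
So p_11 must be the other value — set p_11 = 0.
From the singleton clause (p_12), p_12 = 1.
From the singleton clause (p_22'), p_22 = 0.
From the singleton clause (p_21), p_21 = 1.
From the singleton clause (p_31'), p_31 = 0.
From the singleton clause (p_32), p_32 = 1.
Now (p_32') is unsatisfied and unit — conflict.
Both values of p_11 lead to a conflict.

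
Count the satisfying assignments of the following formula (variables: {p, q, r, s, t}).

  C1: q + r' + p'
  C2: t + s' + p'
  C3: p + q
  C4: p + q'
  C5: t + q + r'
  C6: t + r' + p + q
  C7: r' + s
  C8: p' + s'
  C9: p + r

There are 2^5 = 32 truth assignments over (p, q, r, s, t).
Split on r. With r = 1, the clauses containing r are satisfied and r' drops from the rest; 0 of the 2^4 = 16 assignments to the other variables satisfy what remains.
With r = 0, by the same count on the reduced clause set, 4 assignments work.
(One model: p=T, q=F, r=F, s=F, t=F.)
Total: 0 + 4 = 4.

4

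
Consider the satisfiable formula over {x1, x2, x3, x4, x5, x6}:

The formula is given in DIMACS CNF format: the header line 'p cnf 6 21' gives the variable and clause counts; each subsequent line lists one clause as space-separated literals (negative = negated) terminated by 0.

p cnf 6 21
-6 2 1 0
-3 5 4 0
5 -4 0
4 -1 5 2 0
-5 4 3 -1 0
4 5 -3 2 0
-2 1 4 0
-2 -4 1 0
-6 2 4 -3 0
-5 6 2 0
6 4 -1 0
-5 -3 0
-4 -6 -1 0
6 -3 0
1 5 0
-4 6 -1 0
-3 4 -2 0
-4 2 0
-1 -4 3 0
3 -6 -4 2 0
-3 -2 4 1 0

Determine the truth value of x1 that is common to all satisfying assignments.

True

Suppose x1 = False.
(x5) alone gives x5 = True.
(¬x3) alone gives x3 = False.
Try x6 = False.
(x2) alone gives x2 = True.
(x4) alone gives x4 = True.
But (¬x4) is also a unit clause — contradiction.
Undo x6 and try x6 = True.
(x2) alone gives x2 = True.
(x4) alone gives x4 = True.
But (¬x4) is also a unit clause — contradiction.
Both values of x6 lead to a conflict.
So every satisfying assignment has x1 = True.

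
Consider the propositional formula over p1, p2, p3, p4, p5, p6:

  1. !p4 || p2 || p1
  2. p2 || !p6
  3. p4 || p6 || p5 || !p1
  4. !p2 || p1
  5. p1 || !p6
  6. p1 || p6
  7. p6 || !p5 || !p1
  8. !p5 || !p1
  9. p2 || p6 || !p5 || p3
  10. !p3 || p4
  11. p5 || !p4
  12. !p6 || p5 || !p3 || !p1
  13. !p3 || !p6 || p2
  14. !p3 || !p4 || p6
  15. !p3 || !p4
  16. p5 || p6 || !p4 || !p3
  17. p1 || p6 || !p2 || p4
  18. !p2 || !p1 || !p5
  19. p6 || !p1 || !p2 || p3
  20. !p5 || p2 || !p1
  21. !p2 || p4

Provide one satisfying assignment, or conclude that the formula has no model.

UNSATISFIABLE

Case p2 = true:
From the singleton clause (p1), p1 = true.
From the singleton clause (!p5), p5 = false.
From the singleton clause (!p4), p4 = false.
That conflicts with the unit clause (p4).
Backtrack on p2: now try p2 = false.
From the singleton clause (!p6), p6 = false.
From the singleton clause (p1), p1 = true.
From the singleton clause (!p5), p5 = false.
From the singleton clause (p4), p4 = true.
That conflicts with the unit clause (!p4).
Neither p2 = true nor p2 = false works.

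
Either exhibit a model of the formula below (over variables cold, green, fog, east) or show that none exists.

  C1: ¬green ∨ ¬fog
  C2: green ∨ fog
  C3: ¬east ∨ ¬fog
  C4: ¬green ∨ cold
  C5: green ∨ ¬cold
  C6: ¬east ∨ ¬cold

Try green = False.
(fog) alone gives fog = True.
(¬east) alone gives east = False.
(¬cold) alone gives cold = False.
This assignment satisfies each clause.

cold ↦ False, green ↦ False, fog ↦ True, east ↦ False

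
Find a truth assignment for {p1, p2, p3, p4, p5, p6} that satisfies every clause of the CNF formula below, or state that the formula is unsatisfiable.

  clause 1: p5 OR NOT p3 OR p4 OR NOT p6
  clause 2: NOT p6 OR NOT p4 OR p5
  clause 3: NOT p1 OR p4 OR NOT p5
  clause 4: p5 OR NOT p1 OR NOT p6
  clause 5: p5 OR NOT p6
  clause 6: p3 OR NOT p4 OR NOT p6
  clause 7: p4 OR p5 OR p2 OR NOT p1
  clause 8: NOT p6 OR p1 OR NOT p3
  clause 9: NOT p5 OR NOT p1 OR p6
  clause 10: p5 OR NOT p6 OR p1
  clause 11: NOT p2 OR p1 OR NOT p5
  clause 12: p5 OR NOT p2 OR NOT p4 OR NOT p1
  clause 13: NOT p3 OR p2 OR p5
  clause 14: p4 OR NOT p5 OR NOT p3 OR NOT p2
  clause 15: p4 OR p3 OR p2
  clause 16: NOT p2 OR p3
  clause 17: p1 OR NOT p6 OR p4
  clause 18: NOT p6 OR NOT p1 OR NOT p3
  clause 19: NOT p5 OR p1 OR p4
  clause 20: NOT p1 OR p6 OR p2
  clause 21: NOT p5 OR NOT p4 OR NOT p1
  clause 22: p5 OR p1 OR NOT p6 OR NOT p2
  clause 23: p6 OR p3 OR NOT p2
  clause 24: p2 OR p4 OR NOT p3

p1: true,  p2: true,  p3: true,  p4: false,  p5: false,  p6: false

Case p5 = false:
From the singleton clause (NOT p6), p6 = false.
Case p3 = true:
From the singleton clause (p2), p2 = true.
Case p4 = false:
No clause remains; p1 is free.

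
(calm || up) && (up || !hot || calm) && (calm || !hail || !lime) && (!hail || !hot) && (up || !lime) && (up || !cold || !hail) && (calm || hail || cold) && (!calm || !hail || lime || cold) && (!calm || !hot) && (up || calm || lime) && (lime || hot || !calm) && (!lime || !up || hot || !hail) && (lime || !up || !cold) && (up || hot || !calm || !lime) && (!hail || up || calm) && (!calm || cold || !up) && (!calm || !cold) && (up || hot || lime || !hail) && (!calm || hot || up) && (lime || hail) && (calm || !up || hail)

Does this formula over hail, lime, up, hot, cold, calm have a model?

Satisfiable

Branch on calm: set calm = false.
From the singleton clause (up), up = true.
From the singleton clause (hail), hail = true.
From the singleton clause (!lime), lime = false.
From the singleton clause (!hot), hot = false.
From the singleton clause (!cold), cold = false.
All clauses are satisfied.
A satisfying assignment: hail: true; lime: false; up: true; hot: false; cold: false; calm: false.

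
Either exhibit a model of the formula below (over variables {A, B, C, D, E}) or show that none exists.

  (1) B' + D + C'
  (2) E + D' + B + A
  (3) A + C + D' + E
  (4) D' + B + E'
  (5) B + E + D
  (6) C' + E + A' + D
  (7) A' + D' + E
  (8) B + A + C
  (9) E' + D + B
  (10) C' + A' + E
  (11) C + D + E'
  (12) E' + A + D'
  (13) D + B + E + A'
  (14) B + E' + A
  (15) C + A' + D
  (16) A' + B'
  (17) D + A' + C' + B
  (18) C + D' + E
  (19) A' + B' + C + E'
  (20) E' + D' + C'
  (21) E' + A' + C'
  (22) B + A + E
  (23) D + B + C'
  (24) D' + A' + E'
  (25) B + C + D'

A ↦ 0, B ↦ 1, C ↦ 1, D ↦ 1, E ↦ 0

Suppose A = 0.
Suppose B = 1.
Suppose D = 1.
Unit clause (E') forces E = 0.
Unit clause (C) forces C = 1.
This assignment satisfies each clause.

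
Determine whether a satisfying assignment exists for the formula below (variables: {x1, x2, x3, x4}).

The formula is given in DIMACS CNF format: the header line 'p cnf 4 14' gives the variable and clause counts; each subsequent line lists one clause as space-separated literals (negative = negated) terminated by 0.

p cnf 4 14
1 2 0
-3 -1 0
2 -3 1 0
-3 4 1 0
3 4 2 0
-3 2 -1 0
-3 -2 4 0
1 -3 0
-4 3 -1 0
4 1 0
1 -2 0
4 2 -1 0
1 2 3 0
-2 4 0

Branch on x1: set x1 = True.
From the singleton clause (¬x3), x3 = False.
From the singleton clause (¬x4), x4 = False.
From the singleton clause (x2), x2 = True.
Now (¬x2) is unsatisfied and unit — conflict.
Undo x1 and try x1 = False.
From the singleton clause (x2), x2 = True.
Now (¬x2) is unsatisfied and unit — conflict.
Either choice for x1 ends in contradiction.
No assignment satisfies every clause.

No, unsatisfiable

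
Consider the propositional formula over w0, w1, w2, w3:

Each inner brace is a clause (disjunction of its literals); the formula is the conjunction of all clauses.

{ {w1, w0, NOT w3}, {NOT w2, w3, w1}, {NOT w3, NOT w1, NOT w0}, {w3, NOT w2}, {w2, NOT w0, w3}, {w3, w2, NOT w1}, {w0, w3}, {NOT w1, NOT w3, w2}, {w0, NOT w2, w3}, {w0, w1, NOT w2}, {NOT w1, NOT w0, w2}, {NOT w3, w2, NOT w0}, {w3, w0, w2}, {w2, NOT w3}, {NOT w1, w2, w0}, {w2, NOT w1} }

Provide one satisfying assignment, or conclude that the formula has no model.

Suppose w3 = true.
The clause (w2) is unit, so w2 = true.
Suppose w1 = true.
The clause (NOT w0) is unit, so w0 = false.
This assignment satisfies each clause.

w0=false,  w1=true,  w2=true,  w3=true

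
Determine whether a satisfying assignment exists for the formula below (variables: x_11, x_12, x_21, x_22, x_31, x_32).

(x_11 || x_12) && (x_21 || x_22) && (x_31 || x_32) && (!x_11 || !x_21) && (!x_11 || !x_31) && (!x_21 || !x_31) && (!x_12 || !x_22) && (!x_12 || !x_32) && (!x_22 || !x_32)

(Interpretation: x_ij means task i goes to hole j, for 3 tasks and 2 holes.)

No

Case x_11 = true:
From the singleton clause (!x_21), x_21 = false.
From the singleton clause (x_22), x_22 = true.
From the singleton clause (!x_31), x_31 = false.
From the singleton clause (x_32), x_32 = true.
But (!x_32) is also a unit clause — contradiction.
That branch fails; take x_11 = false instead.
From the singleton clause (x_12), x_12 = true.
From the singleton clause (!x_22), x_22 = false.
From the singleton clause (x_21), x_21 = true.
From the singleton clause (!x_31), x_31 = false.
From the singleton clause (x_32), x_32 = true.
But (!x_32) is also a unit clause — contradiction.
Neither x_11 = true nor x_11 = false works.
No assignment satisfies every clause.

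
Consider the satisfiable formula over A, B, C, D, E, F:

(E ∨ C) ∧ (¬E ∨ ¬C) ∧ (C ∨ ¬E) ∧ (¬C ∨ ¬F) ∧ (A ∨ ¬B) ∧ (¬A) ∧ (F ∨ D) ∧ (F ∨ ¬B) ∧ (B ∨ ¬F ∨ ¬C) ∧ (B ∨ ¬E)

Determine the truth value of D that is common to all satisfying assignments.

True

Suppose D = False.
The clause (¬A) is unit, so A = False.
The clause (¬B) is unit, so B = False.
The clause (F) is unit, so F = True.
The clause (¬C) is unit, so C = False.
The clause (E) is unit, so E = True.
Now (¬E) is unsatisfied and unit — conflict.
So every satisfying assignment has D = True.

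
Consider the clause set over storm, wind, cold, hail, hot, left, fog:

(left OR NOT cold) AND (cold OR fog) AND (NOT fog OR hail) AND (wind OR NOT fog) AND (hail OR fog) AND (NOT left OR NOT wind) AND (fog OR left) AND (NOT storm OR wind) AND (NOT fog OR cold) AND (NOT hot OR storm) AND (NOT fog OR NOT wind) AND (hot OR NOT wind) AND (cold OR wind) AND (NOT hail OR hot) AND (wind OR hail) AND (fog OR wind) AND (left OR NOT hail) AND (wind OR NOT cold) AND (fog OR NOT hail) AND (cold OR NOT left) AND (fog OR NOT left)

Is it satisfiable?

No, unsatisfiable

Try left = true.
From the singleton clause (NOT wind), wind = false.
From the singleton clause (NOT fog), fog = false.
That conflicts with the unit clause (fog).
That branch fails; take left = false instead.
From the singleton clause (NOT cold), cold = false.
From the singleton clause (fog), fog = true.
That conflicts with the unit clause (NOT fog).
Neither left = true nor left = false works.
No assignment satisfies every clause.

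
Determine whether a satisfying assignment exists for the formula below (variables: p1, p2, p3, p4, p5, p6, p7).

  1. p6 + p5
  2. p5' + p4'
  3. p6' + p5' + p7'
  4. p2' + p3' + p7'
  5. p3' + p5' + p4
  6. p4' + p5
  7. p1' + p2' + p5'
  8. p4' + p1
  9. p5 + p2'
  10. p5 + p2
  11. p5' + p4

Try p6 = 1.
Try p5 = 0.
Unit clause (p4') forces p4 = 0.
Unit clause (p2') forces p2 = 0.
Now (p2) is unsatisfied and unit — conflict.
So p5 must be the other value — set p5 = 1.
Unit clause (p4') forces p4 = 0.
Now (p4) is unsatisfied and unit — conflict.
Neither p5 = 1 nor p5 = 0 works.
So p6 must be the other value — set p6 = 0.
Unit clause (p5) forces p5 = 1.
Unit clause (p4') forces p4 = 0.
Now (p4) is unsatisfied and unit — conflict.
Neither p6 = 1 nor p6 = 0 works.
No assignment satisfies every clause.

No, unsatisfiable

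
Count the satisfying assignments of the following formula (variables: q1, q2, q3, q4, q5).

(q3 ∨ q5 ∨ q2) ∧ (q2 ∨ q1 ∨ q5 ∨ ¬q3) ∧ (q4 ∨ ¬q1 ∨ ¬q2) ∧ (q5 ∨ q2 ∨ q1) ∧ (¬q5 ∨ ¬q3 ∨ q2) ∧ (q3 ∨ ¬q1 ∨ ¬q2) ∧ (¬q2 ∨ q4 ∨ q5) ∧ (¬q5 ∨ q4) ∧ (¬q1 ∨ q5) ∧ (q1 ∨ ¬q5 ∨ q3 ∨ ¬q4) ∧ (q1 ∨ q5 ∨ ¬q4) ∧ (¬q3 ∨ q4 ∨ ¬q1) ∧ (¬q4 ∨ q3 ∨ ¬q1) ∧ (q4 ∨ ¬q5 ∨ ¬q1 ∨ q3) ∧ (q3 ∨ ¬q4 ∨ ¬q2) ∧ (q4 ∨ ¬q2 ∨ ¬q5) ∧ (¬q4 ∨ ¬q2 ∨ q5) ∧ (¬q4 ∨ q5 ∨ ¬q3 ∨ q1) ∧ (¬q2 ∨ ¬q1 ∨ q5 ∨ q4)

2

There are 2^5 = 32 truth assignments over (q1, q2, q3, q4, q5).
Split on q4. With q4 = True, the clauses containing q4 are satisfied and ¬q4 drops from the rest; 2 of the 2^4 = 16 assignments to the other variables satisfy what remains.
With q4 = False, by the same count on the reduced clause set, 0 assignments work.
(One model: q1=F, q2=T, q3=T, q4=T, q5=T.)
Total: 2 + 0 = 2.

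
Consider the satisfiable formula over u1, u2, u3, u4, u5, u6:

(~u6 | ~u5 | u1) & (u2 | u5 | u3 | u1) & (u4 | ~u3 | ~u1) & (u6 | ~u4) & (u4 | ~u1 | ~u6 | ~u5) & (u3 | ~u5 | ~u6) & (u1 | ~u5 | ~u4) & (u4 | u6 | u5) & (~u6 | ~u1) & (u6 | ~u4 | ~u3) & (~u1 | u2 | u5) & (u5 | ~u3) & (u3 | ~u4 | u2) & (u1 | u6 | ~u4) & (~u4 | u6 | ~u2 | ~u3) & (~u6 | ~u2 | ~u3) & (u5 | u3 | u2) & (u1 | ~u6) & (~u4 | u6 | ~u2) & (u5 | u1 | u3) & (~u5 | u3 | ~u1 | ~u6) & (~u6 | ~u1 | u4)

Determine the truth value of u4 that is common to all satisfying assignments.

False

Suppose u4 = 1.
Unit clause (u6) forces u6 = 1.
Unit clause (~u1) forces u1 = 0.
But (u1) is also a unit clause — contradiction.
So every satisfying assignment has u4 = False.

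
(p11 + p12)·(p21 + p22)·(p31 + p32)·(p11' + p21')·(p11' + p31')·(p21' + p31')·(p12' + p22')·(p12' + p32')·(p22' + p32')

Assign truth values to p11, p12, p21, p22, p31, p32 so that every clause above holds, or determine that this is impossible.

Branch on p11: set p11 = 1.
From the singleton clause (p21'), p21 = 0.
From the singleton clause (p22), p22 = 1.
From the singleton clause (p31'), p31 = 0.
From the singleton clause (p32), p32 = 1.
Now (p32') is unsatisfied and unit — conflict.
Undo p11 and try p11 = 0.
From the singleton clause (p12), p12 = 1.
From the singleton clause (p22'), p22 = 0.
From the singleton clause (p21), p21 = 1.
From the singleton clause (p31'), p31 = 0.
From the singleton clause (p32), p32 = 1.
Now (p32') is unsatisfied and unit — conflict.
Either choice for p11 ends in contradiction.

UNSATISFIABLE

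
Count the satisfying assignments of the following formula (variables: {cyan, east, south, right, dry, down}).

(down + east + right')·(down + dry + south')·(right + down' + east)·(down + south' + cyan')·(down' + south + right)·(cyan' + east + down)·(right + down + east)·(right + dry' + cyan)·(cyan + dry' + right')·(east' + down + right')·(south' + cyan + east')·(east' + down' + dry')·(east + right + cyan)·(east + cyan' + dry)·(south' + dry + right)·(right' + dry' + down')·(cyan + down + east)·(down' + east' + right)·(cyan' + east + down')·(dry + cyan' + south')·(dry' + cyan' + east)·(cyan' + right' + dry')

7

There are 2^6 = 64 truth assignments over (cyan, east, south, right, dry, down).
Split on dry. With dry = 1, the clauses containing dry are satisfied and dry' drops from the rest; 1 of the 2^5 = 32 assignments to the other variables satisfy what remains.
With dry = 0, by the same count on the reduced clause set, 6 assignments work.
(One model: cyan=F, east=F, south=F, right=T, dry=F, down=T.)
Total: 1 + 6 = 7.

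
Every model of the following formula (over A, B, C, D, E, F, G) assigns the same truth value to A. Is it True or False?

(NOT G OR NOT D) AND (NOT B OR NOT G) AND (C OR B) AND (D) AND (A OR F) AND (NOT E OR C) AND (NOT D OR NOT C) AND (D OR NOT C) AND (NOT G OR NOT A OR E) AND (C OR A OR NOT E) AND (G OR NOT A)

Suppose A = true.
From the singleton clause (D), D = true.
From the singleton clause (NOT G), G = false.
That conflicts with the unit clause (G).
So every satisfying assignment has A = False.

False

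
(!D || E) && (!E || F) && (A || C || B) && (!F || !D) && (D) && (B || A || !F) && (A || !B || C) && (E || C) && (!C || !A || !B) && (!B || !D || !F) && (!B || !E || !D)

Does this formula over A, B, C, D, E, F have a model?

No, unsatisfiable

From the singleton clause (D), D = true.
From the singleton clause (E), E = true.
From the singleton clause (F), F = true.
But (!F) is also a unit clause — contradiction.
No assignment satisfies every clause.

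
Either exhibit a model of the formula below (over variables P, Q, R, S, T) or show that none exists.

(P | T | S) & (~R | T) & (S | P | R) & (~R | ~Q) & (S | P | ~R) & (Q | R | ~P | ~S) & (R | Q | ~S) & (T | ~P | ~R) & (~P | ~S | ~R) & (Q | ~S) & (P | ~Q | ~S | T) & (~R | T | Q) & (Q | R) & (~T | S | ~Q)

Suppose R = 1.
The clause (T) is unit, so T = 1.
The clause (~Q) is unit, so Q = 0.
The clause (~S) is unit, so S = 0.
The clause (P) is unit, so P = 1.
All clauses are satisfied.

P: 1,  Q: 0,  R: 1,  S: 0,  T: 1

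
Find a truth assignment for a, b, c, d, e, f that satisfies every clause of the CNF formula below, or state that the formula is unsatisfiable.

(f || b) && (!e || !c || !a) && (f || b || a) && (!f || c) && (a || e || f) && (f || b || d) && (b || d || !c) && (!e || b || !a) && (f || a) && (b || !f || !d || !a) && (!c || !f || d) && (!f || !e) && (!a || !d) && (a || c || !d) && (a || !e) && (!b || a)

a=false,  b=false,  c=true,  d=true,  e=false,  f=true

Try f = true.
From the singleton clause (c), c = true.
From the singleton clause (d), d = true.
From the singleton clause (!e), e = false.
From the singleton clause (!a), a = false.
From the singleton clause (!b), b = false.
This assignment satisfies each clause.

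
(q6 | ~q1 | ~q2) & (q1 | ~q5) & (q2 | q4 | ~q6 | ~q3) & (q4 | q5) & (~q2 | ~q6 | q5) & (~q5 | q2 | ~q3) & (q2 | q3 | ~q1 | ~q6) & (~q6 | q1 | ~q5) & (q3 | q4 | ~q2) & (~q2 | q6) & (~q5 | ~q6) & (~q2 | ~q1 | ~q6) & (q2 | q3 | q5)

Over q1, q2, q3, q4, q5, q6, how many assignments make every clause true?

There are 2^6 = 64 truth assignments over (q1, q2, q3, q4, q5, q6).
Split on q5. With q5 = 1, the clauses containing q5 are satisfied and ~q5 drops from the rest; 2 of the 2^5 = 32 assignments to the other variables satisfy what remains.
With q5 = 0, by the same count on the reduced clause set, 4 assignments work.
Total: 2 + 4 = 6.

6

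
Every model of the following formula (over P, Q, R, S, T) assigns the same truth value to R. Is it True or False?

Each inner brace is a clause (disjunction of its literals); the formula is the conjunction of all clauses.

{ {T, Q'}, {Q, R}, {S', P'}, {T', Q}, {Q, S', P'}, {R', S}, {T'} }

Suppose R = 0.
(Q) alone gives Q = 1.
(T) alone gives T = 1.
Now (T') is unsatisfied and unit — conflict.
So every satisfying assignment has R = True.

True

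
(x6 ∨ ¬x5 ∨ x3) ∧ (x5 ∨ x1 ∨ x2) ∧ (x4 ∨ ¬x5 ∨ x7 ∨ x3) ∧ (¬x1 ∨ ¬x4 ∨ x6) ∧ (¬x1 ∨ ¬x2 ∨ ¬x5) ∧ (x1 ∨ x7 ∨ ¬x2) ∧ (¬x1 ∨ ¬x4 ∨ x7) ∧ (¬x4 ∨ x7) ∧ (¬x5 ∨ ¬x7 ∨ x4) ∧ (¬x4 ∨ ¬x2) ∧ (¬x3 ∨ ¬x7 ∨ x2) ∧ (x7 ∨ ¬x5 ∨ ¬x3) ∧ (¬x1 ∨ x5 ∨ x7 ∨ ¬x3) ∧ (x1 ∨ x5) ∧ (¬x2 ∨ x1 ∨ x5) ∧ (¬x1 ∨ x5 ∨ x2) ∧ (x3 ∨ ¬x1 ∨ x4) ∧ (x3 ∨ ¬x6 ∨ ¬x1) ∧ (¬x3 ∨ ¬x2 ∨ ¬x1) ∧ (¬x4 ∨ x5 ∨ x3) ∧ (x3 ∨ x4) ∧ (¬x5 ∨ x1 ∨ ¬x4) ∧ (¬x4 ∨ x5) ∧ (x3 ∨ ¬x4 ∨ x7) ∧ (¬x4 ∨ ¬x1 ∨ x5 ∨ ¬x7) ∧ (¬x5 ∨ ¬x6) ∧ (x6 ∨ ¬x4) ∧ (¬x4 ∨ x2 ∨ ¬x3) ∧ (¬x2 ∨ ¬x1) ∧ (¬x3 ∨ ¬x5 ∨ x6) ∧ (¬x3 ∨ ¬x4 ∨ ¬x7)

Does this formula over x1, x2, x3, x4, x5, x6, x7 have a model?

No

Branch on x4: set x4 = False.
The clause (x3) is unit, so x3 = True.
Branch on x5: set x5 = False.
The clause (x1) is unit, so x1 = True.
The clause (x7) is unit, so x7 = True.
The clause (x2) is unit, so x2 = True.
That conflicts with the unit clause (¬x2).
Undo x5 and try x5 = True.
The clause (¬x7) is unit, so x7 = False.
That conflicts with the unit clause (x7).
Neither x5 = True nor x5 = False works.
Undo x4 and try x4 = True.
The clause (x7) is unit, so x7 = True.
The clause (¬x2) is unit, so x2 = False.
The clause (¬x3) is unit, so x3 = False.
The clause (x5) is unit, so x5 = True.
The clause (x6) is unit, so x6 = True.
That conflicts with the unit clause (¬x6).
Neither x4 = True nor x4 = False works.
No assignment satisfies every clause.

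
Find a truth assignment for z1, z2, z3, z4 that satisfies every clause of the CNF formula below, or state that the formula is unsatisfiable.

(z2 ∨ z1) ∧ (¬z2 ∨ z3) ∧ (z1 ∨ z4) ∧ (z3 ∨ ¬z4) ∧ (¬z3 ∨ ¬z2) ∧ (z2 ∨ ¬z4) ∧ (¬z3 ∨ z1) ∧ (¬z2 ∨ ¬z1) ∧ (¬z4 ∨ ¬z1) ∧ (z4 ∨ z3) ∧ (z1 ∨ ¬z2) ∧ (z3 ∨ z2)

Branch on z2: set z2 = False.
From the singleton clause (z1), z1 = True.
From the singleton clause (¬z4), z4 = False.
From the singleton clause (z3), z3 = True.
This assignment satisfies each clause.

z1: True; z2: False; z3: True; z4: False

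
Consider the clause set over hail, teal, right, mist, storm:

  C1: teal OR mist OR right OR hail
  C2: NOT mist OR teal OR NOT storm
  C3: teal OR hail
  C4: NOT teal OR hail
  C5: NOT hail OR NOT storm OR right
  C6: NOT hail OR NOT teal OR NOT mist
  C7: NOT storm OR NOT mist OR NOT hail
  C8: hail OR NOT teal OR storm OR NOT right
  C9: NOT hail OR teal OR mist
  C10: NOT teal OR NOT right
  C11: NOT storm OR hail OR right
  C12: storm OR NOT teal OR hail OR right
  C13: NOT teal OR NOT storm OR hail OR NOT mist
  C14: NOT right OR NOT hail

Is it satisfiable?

Case teal = true:
(hail) alone gives hail = true.
(NOT mist) alone gives mist = false.
(NOT right) alone gives right = false.
(NOT storm) alone gives storm = false.
Every clause now holds.
A satisfying assignment: hail=true, teal=true, right=false, mist=false, storm=false.

Yes, satisfiable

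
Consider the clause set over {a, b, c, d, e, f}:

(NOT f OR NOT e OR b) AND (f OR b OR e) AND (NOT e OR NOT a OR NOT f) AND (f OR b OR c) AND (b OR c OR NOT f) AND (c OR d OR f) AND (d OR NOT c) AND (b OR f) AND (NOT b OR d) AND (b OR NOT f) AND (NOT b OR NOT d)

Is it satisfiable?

No

Try d = true.
Unit clause (NOT b) forces b = false.
Unit clause (f) forces f = true.
But (NOT f) is also a unit clause — contradiction.
So d must be the other value — set d = false.
Unit clause (NOT c) forces c = false.
Unit clause (f) forces f = true.
Unit clause (b) forces b = true.
But (NOT b) is also a unit clause — contradiction.
Neither d = true nor d = false works.
No assignment satisfies every clause.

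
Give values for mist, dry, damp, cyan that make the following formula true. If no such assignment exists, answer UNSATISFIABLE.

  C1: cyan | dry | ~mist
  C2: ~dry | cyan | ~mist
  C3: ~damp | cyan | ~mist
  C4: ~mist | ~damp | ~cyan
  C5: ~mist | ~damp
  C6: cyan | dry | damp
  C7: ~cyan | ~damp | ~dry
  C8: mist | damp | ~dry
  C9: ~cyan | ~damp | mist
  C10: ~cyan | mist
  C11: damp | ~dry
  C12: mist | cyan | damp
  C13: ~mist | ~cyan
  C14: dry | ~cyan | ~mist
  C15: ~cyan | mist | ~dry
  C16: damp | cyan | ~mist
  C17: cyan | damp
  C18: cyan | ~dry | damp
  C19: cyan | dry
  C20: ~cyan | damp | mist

Try mist = 0.
The clause (~cyan) is unit, so cyan = 0.
The clause (damp) is unit, so damp = 1.
The clause (dry) is unit, so dry = 1.
Every clause now holds.

mist=0; dry=1; damp=1; cyan=0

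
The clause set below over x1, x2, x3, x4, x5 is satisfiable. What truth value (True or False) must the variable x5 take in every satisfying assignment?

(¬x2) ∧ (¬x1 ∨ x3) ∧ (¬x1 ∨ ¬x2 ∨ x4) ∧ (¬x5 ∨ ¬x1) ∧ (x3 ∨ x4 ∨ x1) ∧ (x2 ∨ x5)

True

Suppose x5 = False.
The clause (¬x2) is unit, so x2 = False.
Now (x2) is unsatisfied and unit — conflict.
So every satisfying assignment has x5 = True.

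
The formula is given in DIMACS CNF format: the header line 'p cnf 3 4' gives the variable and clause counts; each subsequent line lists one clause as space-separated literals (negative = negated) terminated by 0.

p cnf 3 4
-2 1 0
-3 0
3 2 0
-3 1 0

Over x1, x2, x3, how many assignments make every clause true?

There are 2^3 = 8 truth assignments over (x1, x2, x3).
Check each against the 4 clauses (columns in the order x1, x2, x3):
  F F F  ✗ fails (x3 ∨ x2)
  F F T  ✗ fails (¬x3)
  F T F  ✗ fails (¬x2 ∨ x1)
  F T T  ✗ fails (¬x2 ∨ x1)
  T F F  ✗ fails (x3 ∨ x2)
  T F T  ✗ fails (¬x3)
  T T F  ✓ satisfies all
  T T T  ✗ fails (¬x3)
1 of the 8 rows is a model.

1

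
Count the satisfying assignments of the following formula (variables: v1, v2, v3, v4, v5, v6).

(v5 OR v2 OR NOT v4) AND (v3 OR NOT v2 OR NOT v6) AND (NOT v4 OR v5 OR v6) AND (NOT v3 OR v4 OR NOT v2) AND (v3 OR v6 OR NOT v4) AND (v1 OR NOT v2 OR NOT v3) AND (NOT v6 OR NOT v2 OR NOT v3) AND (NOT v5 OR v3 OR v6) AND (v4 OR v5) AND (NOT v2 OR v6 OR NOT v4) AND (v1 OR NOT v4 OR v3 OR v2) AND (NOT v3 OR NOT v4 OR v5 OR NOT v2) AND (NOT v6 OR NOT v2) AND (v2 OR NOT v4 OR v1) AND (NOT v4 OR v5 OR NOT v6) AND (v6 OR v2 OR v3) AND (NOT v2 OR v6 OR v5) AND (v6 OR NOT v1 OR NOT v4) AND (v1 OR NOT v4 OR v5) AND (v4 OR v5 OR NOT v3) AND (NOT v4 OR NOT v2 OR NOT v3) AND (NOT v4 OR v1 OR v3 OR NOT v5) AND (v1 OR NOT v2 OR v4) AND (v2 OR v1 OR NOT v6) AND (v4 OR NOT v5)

There are 2^6 = 64 truth assignments over (v1, v2, v3, v4, v5, v6).
Split on v1. With v1 = true, the clauses containing v1 are satisfied and NOT v1 drops from the rest; 2 of the 2^5 = 32 assignments to the other variables satisfy what remains.
With v1 = false, by the same count on the reduced clause set, 0 assignments work.
Total: 2 + 0 = 2.

2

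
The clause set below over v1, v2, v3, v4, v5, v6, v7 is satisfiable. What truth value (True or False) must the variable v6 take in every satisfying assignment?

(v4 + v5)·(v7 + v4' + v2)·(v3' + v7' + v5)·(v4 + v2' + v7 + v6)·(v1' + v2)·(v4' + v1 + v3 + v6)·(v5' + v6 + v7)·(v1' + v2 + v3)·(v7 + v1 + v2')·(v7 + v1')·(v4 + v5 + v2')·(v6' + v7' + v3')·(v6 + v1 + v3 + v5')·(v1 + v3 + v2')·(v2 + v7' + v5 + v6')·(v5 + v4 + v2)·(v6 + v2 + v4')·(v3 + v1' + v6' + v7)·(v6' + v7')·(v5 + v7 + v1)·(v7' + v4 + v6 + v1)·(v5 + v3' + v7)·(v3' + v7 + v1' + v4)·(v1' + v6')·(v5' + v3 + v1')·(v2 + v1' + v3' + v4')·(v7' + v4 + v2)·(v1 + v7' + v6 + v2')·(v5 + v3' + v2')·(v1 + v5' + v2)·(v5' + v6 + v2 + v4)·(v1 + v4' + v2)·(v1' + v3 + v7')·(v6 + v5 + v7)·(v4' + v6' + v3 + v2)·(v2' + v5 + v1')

Suppose v6 = 1.
From the singleton clause (v7'), v7 = 0.
From the singleton clause (v1'), v1 = 0.
From the singleton clause (v2'), v2 = 0.
From the singleton clause (v4'), v4 = 0.
From the singleton clause (v5), v5 = 1.
Now (v5') is unsatisfied and unit — conflict.
So every satisfying assignment has v6 = False.

False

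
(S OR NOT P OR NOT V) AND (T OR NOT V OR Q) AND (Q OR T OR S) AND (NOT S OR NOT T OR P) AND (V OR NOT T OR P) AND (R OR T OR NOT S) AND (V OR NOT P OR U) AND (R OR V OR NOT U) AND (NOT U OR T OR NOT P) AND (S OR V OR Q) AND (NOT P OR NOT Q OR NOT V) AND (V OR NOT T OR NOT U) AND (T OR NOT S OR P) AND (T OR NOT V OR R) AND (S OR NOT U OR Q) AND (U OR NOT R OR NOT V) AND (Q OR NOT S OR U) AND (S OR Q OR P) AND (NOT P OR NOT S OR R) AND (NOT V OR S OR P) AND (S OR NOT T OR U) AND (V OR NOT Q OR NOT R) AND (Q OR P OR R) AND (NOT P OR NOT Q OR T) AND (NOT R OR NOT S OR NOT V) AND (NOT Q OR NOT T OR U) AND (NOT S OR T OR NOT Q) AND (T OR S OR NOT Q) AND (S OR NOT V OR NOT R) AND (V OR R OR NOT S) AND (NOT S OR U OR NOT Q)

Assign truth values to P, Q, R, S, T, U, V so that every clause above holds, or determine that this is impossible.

UNSATISFIABLE

Suppose S = true.
Suppose T = false.
(R) alone gives R = true.
(P) alone gives P = true.
(NOT U) alone gives U = false.
(V) alone gives V = true.
Now (NOT V) is unsatisfied and unit — conflict.
That branch fails; take T = true instead.
(P) alone gives P = true.
(R) alone gives R = true.
(NOT V) alone gives V = false.
(U) alone gives U = true.
Now (NOT U) is unsatisfied and unit — conflict.
Either choice for T ends in contradiction.
That branch fails; take S = false instead.
Suppose P = false.
(Q) alone gives Q = true.
(NOT V) alone gives V = false.
(NOT T) alone gives T = false.
Now (T) is unsatisfied and unit — conflict.
That branch fails; take P = true instead.
(NOT V) alone gives V = false.
(U) alone gives U = true.
(R) alone gives R = true.
(T) alone gives T = true.
Now (NOT T) is unsatisfied and unit — conflict.
Either choice for P ends in contradiction.
Either choice for S ends in contradiction.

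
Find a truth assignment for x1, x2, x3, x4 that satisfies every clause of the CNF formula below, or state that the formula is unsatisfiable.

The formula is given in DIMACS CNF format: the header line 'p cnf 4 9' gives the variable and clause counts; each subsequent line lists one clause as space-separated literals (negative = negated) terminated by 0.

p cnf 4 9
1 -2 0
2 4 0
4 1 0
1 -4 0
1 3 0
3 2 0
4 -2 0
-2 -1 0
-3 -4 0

Branch on x1: set x1 = True.
(¬x2) alone gives x2 = False.
(x4) alone gives x4 = True.
(x3) alone gives x3 = True.
But (¬x3) is also a unit clause — contradiction.
Backtrack on x1: now try x1 = False.
(¬x2) alone gives x2 = False.
(x4) alone gives x4 = True.
But (¬x4) is also a unit clause — contradiction.
Neither x1 = True nor x1 = False works.

UNSATISFIABLE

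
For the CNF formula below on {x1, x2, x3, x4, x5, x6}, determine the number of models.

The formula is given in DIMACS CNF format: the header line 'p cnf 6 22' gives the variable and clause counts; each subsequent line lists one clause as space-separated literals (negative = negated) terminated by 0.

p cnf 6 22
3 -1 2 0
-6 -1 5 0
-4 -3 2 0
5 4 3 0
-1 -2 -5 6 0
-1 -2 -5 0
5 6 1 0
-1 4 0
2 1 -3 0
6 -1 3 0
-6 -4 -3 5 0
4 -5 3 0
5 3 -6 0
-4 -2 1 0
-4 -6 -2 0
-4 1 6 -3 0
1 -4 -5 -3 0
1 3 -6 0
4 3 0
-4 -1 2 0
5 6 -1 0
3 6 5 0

There are 2^6 = 64 truth assignments over (x1, x2, x3, x4, x5, x6).
Split on x2. With x2 = True, the clauses containing x2 are satisfied and ¬x2 drops from the rest; 3 of the 2^5 = 32 assignments to the other variables satisfy what remains.
With x2 = False, by the same count on the reduced clause set, 1 assignment works.
Total: 3 + 1 = 4.

4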